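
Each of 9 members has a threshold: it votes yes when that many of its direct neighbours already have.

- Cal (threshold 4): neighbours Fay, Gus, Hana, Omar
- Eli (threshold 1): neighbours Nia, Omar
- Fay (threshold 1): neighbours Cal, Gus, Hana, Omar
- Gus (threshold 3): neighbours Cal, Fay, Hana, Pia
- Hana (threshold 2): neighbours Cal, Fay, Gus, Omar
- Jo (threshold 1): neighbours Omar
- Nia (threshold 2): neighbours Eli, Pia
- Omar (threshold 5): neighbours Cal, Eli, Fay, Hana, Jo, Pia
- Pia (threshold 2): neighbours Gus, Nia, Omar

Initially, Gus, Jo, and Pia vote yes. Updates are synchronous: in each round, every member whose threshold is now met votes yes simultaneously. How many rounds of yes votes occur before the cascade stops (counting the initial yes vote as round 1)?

3

Round 1 — Gus, Jo, Pia vote yes (initial).
Round 2 — checking thresholds:
  Cal: 1 of 4 neighbours < 4, not yet.
  Fay: 1 of 4 neighbours ≥ 1, votes yes.
  Hana: 1 of 4 neighbours < 2, not yet.
  Nia: 1 of 2 neighbours < 2, not yet.
  Omar: 2 of 6 neighbours < 5, not yet.
Round 3 — checking thresholds:
  Cal: 2 of 4 neighbours < 4, not yet.
  Hana: 2 of 4 neighbours ≥ 2, votes yes.
  Nia: 1 of 2 neighbours < 2, not yet.
  Omar: 3 of 6 neighbours < 5, not yet.
Round 4 — no new yes votes; cascade stops.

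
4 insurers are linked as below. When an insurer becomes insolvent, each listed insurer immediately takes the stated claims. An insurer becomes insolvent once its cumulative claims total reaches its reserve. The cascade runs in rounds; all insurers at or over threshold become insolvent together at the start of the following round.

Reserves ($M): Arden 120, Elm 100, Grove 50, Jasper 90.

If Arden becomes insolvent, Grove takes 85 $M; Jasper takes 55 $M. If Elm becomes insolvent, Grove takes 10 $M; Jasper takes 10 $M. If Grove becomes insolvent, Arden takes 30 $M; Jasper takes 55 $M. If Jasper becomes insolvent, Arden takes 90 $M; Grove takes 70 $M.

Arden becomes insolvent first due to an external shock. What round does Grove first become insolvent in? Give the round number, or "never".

2

Round 1 — Arden becomes insolvent (initial).
  Grove: +85 → 85 ≥ 50
  Jasper: +55 → 55 < 90
Round 2 — Grove becomes insolvent.
  Jasper: +55 → 110 ≥ 90
Round 3 — Jasper becomes insolvent.
No further insolvencies.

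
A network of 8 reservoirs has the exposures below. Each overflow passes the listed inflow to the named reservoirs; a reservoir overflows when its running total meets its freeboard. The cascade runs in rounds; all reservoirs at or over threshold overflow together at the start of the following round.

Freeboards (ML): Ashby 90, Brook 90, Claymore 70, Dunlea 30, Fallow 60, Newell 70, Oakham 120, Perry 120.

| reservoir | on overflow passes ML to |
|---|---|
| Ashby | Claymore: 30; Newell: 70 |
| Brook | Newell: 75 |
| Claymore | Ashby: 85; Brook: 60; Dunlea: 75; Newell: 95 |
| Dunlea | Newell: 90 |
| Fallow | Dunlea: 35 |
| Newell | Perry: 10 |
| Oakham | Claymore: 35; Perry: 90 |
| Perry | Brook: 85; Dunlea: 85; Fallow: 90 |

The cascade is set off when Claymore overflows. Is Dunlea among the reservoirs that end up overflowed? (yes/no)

Round 1 — Claymore overflows (initial).
  Ashby: +85 → 85 < 90
  Brook: +60 → 60 < 90
  Dunlea: +75 → 75 ≥ 30
  Newell: +95 → 95 ≥ 70
Round 2 — Dunlea, Newell overflow.
  Perry: +10 → 10 < 120
No further overflows.

yes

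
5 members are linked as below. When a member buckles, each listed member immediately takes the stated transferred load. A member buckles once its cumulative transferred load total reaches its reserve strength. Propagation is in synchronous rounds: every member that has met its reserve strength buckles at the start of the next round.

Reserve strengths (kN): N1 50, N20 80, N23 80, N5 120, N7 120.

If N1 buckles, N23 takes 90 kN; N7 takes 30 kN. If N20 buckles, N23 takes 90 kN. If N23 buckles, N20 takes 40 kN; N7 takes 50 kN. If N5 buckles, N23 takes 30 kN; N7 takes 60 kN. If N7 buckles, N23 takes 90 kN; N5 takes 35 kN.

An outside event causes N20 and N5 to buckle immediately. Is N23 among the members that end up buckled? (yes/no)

Round 1 — N20, N5 buckle (initial).
  N23: +90+30 → 120 ≥ 80
  N7: +60 → 60 < 120
Round 2 — N23 buckles.
  N7: +50 → 110 < 120
No further bucklings.

yes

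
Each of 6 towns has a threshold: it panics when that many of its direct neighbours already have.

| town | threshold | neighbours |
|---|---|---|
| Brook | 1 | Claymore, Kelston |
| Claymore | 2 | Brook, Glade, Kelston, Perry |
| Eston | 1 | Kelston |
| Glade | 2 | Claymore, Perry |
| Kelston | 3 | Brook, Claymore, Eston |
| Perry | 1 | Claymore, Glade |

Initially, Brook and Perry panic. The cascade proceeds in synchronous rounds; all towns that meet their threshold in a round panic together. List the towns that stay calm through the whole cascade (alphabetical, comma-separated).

Round 1 — Brook, Perry panic (initial).
Round 2 — checking thresholds:
  Claymore: 2 of 4 neighbours ≥ 2, panics.
  Glade: 1 of 2 neighbours < 2, not yet.
  Kelston: 1 of 3 neighbours < 3, not yet.
Round 3 — checking thresholds:
  Glade: 2 of 2 neighbours ≥ 2, panics.
  Kelston: 2 of 3 neighbours < 3, not yet.
Round 4 — no new panics; cascade stops.

Eston, Kelston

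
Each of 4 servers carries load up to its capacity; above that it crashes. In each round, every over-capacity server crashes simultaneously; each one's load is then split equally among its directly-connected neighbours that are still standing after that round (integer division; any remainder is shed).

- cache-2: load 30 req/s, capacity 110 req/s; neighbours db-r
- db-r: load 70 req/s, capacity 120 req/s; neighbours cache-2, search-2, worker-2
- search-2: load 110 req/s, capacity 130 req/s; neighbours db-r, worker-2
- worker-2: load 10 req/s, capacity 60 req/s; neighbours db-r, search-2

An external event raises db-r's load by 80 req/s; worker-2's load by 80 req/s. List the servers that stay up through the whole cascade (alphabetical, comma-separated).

cache-2

Round 1 — db-r at 150 > 120; worker-2 at 90 > 60. db-r, worker-2 crash.
  db-r sheds 150 req/s to cache-2, search-2: 75 each.
    cache-2: 30+75 = 105 ≤ 110
    search-2: 110+75 = 185 > 130
  worker-2 sheds 90 req/s to search-2: 90 each.
    search-2: 185+90 = 275 > 130
Round 2 — search-2 crashes.
  search-2 sheds 275 req/s: no online neighbours, lost.
No further crashes.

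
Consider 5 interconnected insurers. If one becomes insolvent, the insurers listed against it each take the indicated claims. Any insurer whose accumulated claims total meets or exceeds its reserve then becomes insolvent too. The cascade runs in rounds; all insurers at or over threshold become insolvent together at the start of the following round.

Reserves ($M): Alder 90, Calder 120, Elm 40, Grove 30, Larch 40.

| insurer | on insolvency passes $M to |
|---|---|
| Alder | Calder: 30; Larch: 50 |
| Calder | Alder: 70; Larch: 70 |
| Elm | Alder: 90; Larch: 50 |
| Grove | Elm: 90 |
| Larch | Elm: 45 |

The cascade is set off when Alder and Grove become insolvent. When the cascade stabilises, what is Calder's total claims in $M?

Round 1 — Alder, Grove become insolvent (initial).
  Calder: +30 → 30 < 120
  Elm: +90 → 90 ≥ 40
  Larch: +50 → 50 ≥ 40
Round 2 — Elm, Larch become insolvent.
No further insolvencies.

30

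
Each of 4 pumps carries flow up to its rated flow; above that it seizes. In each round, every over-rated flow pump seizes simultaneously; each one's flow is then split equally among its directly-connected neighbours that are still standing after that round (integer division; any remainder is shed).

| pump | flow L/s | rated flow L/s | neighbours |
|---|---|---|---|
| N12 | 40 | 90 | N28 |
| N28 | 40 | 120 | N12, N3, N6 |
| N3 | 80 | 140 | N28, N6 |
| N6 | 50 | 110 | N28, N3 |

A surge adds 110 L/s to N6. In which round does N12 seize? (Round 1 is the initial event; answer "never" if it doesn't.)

Round 1 — N6 at 160 > 110. N6 seizes.
  N6 sheds 160 L/s to N28, N3: 80 each.
    N28: 40+80 = 120 ≤ 120
    N3: 80+80 = 160 > 140
Round 2 — N3 seizes.
  N3 sheds 160 L/s to N28: 160 each.
    N28: 120+160 = 280 > 120
Round 3 — N28 seizes.
  N28 sheds 280 L/s to N12: 280 each.
    N12: 40+280 = 320 > 90
Round 4 — N12 seizes.
  N12 sheds 320 L/s: no online neighbours, lost.
No further seizures.

4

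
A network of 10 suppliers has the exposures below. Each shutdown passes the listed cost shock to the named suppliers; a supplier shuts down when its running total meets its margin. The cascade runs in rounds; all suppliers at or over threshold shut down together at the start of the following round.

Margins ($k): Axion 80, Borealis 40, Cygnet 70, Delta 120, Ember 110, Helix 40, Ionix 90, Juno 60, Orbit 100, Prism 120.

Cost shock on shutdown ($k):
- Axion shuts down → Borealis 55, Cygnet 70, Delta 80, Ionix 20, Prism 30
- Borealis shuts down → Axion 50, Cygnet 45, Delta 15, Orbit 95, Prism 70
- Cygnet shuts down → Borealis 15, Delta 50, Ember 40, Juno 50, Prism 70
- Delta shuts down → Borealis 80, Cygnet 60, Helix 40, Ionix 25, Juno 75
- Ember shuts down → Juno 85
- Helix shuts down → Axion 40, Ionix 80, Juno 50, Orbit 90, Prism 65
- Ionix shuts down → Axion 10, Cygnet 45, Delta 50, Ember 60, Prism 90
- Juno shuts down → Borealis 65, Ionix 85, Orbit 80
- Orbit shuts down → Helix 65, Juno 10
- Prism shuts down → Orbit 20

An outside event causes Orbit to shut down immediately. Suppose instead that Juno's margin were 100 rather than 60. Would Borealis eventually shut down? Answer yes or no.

With Juno's margin at 100:
Round 1 — Orbit shuts down (initial).
  Helix: +65 → 65 ≥ 40
  Juno: +10 → 10 < 100
Round 2 — Helix shuts down.
  Axion: +40 → 40 < 80
  Ionix: +80 → 80 < 90
  Juno: +50 → 60 < 100
  Prism: +65 → 65 < 120
No further shutdowns.

no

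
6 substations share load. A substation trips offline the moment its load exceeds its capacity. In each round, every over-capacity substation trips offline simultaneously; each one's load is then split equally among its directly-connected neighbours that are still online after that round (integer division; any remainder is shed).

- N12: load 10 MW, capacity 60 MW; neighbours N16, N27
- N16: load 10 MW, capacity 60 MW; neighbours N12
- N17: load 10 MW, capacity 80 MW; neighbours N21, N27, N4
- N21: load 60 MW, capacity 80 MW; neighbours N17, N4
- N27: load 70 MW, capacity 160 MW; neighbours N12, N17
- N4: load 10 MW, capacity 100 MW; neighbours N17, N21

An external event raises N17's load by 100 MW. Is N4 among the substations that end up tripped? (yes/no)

Round 1 — N17 at 110 > 80. N17 trips offline.
  N17 sheds 110 MW to N21, N27, N4: 36 each (2 lost).
    N21: 60+36 = 96 > 80
    N27: 70+36 = 106 ≤ 160
    N4: 10+36 = 46 ≤ 100
Round 2 — N21 trips offline.
  N21 sheds 96 MW to N4: 96 each.
    N4: 46+96 = 142 > 100
Round 3 — N4 trips offline.
  N4 sheds 142 MW: no online neighbours, lost.
No further trips.

yes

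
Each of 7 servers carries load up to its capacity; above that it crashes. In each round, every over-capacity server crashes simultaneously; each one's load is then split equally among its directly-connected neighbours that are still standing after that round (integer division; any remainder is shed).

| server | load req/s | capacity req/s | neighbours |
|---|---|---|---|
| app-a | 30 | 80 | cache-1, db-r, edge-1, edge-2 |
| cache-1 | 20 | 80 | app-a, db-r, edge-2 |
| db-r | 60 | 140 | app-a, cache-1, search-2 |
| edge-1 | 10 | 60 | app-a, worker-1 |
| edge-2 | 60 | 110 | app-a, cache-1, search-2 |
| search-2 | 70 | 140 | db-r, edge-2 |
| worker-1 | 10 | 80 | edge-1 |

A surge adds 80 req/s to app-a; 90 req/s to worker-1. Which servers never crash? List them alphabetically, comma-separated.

cache-1, db-r, edge-2, search-2

Round 1 — app-a at 110 > 80; worker-1 at 100 > 80. app-a, worker-1 crash.
  app-a sheds 110 req/s to cache-1, db-r, edge-1, edge-2: 27 each (2 lost).
    cache-1: 20+27 = 47 ≤ 80
    db-r: 60+27 = 87 ≤ 140
    edge-1: 10+27 = 37 ≤ 60
    edge-2: 60+27 = 87 ≤ 110
  worker-1 sheds 100 req/s to edge-1: 100 each.
    edge-1: 37+100 = 137 > 60
Round 2 — edge-1 crashes.
  edge-1 sheds 137 req/s: no online neighbours, lost.
No further crashes.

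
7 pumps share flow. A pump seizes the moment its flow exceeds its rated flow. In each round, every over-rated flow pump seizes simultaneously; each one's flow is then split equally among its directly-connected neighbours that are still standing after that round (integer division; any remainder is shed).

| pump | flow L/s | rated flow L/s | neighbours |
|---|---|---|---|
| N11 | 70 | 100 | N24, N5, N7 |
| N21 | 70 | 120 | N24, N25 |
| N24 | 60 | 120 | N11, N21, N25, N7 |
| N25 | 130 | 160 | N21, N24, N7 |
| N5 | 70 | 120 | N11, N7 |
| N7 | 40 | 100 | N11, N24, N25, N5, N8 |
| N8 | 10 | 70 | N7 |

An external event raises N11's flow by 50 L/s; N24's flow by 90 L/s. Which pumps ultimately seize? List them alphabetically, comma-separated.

N11, N21, N24, N25, N5, N7, N8

Round 1 — N11 at 120 > 100; N24 at 150 > 120. N11, N24 seize.
  N11 sheds 120 L/s to N5, N7: 60 each.
    N5: 70+60 = 130 > 120
    N7: 40+60 = 100 ≤ 100
  N24 sheds 150 L/s to N21, N25, N7: 50 each.
    N21: 70+50 = 120 ≤ 120
    N25: 130+50 = 180 > 160
    N7: 100+50 = 150 > 100
Round 2 — N25, N5, N7 seize.
  N25 sheds 180 L/s to N21: 180 each.
    N21: 120+180 = 300 > 120
  N5 sheds 130 L/s: no online neighbours, lost.
  N7 sheds 150 L/s to N8: 150 each.
    N8: 10+150 = 160 > 70
Round 3 — N21, N8 seize.
  N21 sheds 300 L/s: no online neighbours, lost.
  N8 sheds 160 L/s: no online neighbours, lost.
No further seizures.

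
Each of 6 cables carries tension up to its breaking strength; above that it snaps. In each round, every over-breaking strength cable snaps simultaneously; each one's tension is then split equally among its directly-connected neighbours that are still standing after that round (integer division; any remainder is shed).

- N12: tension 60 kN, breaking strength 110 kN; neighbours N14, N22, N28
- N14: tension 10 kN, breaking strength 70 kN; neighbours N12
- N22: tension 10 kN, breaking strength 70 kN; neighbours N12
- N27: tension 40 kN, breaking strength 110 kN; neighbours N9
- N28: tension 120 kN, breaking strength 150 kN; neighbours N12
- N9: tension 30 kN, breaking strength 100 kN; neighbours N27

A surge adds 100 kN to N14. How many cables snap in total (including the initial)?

4

Round 1 — N14 at 110 > 70. N14 snaps.
  N14 sheds 110 kN to N12: 110 each.
    N12: 60+110 = 170 > 110
Round 2 — N12 snaps.
  N12 sheds 170 kN to N22, N28: 85 each.
    N22: 10+85 = 95 > 70
    N28: 120+85 = 205 > 150
Round 3 — N22, N28 snap.
  N22 sheds 95 kN: no online neighbours, lost.
  N28 sheds 205 kN: no online neighbours, lost.
No further breaks.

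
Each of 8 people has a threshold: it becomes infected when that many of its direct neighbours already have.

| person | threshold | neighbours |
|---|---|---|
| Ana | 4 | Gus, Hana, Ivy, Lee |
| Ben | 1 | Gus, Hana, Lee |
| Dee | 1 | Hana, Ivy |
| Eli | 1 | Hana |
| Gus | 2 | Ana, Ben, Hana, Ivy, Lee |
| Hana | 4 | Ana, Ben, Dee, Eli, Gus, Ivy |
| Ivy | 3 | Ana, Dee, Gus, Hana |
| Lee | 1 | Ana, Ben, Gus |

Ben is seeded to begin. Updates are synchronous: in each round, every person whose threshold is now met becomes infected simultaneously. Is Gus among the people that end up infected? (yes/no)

yes

Round 1 — Ben becomes infected (initial).
Round 2 — checking thresholds:
  Gus: 1 of 5 neighbours < 2, below threshold.
  Hana: 1 of 6 neighbours < 4, below threshold.
  Lee: 1 of 3 neighbours ≥ 1, becomes infected.
Round 3 — checking thresholds:
  Ana: 1 of 4 neighbours < 4, below threshold.
  Gus: 2 of 5 neighbours ≥ 2, becomes infected.
  Hana: 1 of 6 neighbours < 4, below threshold.
Round 4 — no new infections; cascade stops.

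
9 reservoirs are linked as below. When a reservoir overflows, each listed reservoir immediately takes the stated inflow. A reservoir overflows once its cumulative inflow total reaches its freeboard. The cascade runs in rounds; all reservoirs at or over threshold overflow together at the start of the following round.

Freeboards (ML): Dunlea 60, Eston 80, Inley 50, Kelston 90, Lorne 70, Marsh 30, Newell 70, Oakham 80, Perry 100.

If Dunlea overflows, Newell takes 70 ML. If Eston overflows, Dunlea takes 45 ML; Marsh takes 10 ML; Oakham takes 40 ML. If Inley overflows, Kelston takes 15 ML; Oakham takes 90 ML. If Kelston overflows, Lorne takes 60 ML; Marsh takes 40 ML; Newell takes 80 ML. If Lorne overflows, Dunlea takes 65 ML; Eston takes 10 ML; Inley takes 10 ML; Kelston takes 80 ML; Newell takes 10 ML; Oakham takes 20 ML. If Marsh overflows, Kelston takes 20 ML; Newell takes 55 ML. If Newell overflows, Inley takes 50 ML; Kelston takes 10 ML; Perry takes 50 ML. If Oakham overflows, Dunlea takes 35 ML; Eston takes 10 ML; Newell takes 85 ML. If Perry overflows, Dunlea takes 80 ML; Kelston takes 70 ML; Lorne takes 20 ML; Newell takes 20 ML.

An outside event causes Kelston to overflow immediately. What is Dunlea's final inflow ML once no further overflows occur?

Round 1 — Kelston overflows (initial).
  Lorne: +60 → 60 < 70
  Marsh: +40 → 40 ≥ 30
  Newell: +80 → 80 ≥ 70
Round 2 — Marsh, Newell overflow.
  Inley: +50 → 50 ≥ 50
  Perry: +50 → 50 < 100
Round 3 — Inley overflows.
  Oakham: +90 → 90 ≥ 80
Round 4 — Oakham overflows.
  Dunlea: +35 → 35 < 60
  Eston: +10 → 10 < 80
No further overflows.

35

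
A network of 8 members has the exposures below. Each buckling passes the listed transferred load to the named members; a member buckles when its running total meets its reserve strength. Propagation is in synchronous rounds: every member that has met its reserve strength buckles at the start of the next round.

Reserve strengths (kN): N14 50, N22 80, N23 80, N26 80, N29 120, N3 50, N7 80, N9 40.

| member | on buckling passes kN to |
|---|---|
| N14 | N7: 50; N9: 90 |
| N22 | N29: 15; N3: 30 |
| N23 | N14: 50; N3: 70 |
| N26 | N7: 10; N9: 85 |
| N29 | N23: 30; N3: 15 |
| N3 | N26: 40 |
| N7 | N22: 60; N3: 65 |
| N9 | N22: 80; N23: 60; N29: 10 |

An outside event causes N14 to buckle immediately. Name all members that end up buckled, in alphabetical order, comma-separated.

N14, N22, N9

Round 1 — N14 buckles (initial).
  N7: +50 → 50 < 80
  N9: +90 → 90 ≥ 40
Round 2 — N9 buckles.
  N22: +80 → 80 ≥ 80
  N23: +60 → 60 < 80
  N29: +10 → 10 < 120
Round 3 — N22 buckles.
  N29: +15 → 25 < 120
  N3: +30 → 30 < 50
No further bucklings.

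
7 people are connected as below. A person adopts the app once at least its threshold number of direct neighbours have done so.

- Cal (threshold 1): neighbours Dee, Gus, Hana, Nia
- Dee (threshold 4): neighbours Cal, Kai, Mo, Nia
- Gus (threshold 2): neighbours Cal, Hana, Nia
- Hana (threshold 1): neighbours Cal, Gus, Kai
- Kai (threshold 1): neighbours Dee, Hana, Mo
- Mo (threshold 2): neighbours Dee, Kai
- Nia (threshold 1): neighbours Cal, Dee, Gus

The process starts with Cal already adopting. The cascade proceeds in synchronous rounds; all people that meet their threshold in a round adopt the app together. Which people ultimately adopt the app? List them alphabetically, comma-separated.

Cal, Gus, Hana, Kai, Nia

Round 1 — Cal adopts the app (initial).
Round 2 — checking thresholds:
  Dee: 1 of 4 neighbours < 4, holds.
  Gus: 1 of 3 neighbours < 2, holds.
  Hana: 1 of 3 neighbours ≥ 1, adopts the app.
  Nia: 1 of 3 neighbours ≥ 1, adopts the app.
Round 3 — checking thresholds:
  Dee: 2 of 4 neighbours < 4, holds.
  Gus: 3 of 3 neighbours ≥ 2, adopts the app.
  Kai: 1 of 3 neighbours ≥ 1, adopts the app.
Round 4 — no new adoptions; cascade stops.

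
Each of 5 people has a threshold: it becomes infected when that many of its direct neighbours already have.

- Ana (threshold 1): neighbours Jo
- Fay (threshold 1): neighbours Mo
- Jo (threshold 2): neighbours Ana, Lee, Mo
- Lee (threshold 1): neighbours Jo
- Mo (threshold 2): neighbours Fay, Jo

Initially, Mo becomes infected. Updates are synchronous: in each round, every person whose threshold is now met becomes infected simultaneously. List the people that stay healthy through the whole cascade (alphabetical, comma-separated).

Round 1 — Mo becomes infected (initial).
Round 2 — checking thresholds:
  Fay: 1 of 1 neighbours ≥ 1, becomes infected.
  Jo: 1 of 3 neighbours < 2, not yet.
Round 3 — no new infections; cascade stops.

Ana, Jo, Lee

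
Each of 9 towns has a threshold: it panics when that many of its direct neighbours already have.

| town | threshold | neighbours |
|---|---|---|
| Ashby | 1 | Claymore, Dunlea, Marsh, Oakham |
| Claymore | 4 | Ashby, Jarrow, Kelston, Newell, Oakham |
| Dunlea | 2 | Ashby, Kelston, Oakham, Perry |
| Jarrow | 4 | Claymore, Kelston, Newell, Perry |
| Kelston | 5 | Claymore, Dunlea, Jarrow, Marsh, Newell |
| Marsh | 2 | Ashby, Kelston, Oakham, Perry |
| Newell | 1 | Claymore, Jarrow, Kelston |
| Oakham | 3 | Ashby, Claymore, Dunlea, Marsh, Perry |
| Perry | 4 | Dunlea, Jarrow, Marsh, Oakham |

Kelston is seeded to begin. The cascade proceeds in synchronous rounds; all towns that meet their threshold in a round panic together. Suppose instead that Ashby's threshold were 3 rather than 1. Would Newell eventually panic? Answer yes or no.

yes

With Ashby's threshold at 3:
Round 1 — Kelston panics (initial).
Round 2 — checking thresholds:
  Claymore: 1 of 5 neighbours < 4, below threshold.
  Dunlea: 1 of 4 neighbours < 2, below threshold.
  Jarrow: 1 of 4 neighbours < 4, below threshold.
  Marsh: 1 of 4 neighbours < 2, below threshold.
  Newell: 1 of 3 neighbours ≥ 1, panics.
Round 3 — no new panics; cascade stops.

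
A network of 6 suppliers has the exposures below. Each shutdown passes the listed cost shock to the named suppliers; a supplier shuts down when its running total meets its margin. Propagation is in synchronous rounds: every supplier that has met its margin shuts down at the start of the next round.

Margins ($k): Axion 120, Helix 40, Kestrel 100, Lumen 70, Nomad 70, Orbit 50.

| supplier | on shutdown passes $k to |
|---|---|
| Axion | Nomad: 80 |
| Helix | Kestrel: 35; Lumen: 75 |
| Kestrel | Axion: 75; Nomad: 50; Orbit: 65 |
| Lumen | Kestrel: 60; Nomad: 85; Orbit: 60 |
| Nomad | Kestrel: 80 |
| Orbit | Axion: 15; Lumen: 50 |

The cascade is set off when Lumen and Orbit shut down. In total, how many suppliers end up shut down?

4

Round 1 — Lumen, Orbit shut down (initial).
  Axion: +15 → 15 < 120
  Kestrel: +60 → 60 < 100
  Nomad: +85 → 85 ≥ 70
Round 2 — Nomad shuts down.
  Kestrel: +80 → 140 ≥ 100
Round 3 — Kestrel shuts down.
  Axion: +75 → 90 < 120
No further shutdowns.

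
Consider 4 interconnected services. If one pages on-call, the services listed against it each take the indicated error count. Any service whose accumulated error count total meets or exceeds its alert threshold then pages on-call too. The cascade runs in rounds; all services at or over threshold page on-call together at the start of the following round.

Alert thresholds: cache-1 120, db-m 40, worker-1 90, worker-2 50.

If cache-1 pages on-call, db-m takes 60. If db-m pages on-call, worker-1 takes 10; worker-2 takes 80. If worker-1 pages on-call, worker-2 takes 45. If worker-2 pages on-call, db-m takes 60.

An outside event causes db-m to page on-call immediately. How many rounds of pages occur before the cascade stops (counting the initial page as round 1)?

2

Round 1 — db-m pages on-call (initial).
  worker-1: +10 → 10 < 90
  worker-2: +80 → 80 ≥ 50
Round 2 — worker-2 pages on-call.
No further pages.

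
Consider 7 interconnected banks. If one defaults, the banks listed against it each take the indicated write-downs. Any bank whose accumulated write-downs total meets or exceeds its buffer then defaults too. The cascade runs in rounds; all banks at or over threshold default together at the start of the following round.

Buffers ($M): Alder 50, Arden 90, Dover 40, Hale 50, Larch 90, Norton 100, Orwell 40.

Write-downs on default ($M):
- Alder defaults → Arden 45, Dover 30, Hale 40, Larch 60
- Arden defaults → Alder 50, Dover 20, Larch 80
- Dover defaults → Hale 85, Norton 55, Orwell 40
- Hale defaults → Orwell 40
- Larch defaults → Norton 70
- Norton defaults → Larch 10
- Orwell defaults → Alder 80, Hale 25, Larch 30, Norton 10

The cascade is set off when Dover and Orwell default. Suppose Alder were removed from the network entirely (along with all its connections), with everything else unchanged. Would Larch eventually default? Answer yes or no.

With Alder removed:
Round 1 — Dover, Orwell default (initial).
  Hale: +85+25 → 110 ≥ 50
  Larch: +30 → 30 < 90
  Norton: +55+10 → 65 < 100
Round 2 — Hale defaults.
No further defaults.

no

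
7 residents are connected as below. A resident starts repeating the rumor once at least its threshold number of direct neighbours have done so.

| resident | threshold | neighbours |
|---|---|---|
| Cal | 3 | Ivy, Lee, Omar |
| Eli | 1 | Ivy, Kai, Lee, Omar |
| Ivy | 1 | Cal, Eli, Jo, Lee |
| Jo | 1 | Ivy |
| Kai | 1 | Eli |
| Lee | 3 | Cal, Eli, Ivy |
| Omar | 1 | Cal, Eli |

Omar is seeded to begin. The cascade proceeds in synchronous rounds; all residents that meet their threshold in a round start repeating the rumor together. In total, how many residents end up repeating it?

Round 1 — Omar starts repeating the rumor (initial).
Round 2 — checking thresholds:
  Cal: 1 of 3 neighbours < 3, not yet.
  Eli: 1 of 4 neighbours ≥ 1, starts repeating the rumor.
Round 3 — checking thresholds:
  Cal: 1 of 3 neighbours < 3, not yet.
  Ivy: 1 of 4 neighbours ≥ 1, starts repeating the rumor.
  Kai: 1 of 1 neighbours ≥ 1, starts repeating the rumor.
  Lee: 1 of 3 neighbours < 3, not yet.
Round 4 — checking thresholds:
  Cal: 2 of 3 neighbours < 3, not yet.
  Jo: 1 of 1 neighbours ≥ 1, starts repeating the rumor.
  Lee: 2 of 3 neighbours < 3, not yet.
Round 5 — no new spreads; cascade stops.

5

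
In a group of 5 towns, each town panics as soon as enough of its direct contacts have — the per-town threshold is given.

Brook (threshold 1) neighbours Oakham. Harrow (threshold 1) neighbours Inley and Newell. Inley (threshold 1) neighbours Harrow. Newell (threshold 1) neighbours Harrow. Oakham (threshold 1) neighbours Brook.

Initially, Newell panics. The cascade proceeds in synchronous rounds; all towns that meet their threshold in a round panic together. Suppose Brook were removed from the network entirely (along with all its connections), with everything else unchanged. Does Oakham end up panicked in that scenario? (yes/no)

no

With Brook removed:
Round 1 — Newell panics (initial).
Round 2 — checking thresholds:
  Harrow: 1 of 2 neighbours ≥ 1, panics.
Round 3 — checking thresholds:
  Inley: 1 of 1 neighbours ≥ 1, panics.
Round 4 — no new panics; cascade stops.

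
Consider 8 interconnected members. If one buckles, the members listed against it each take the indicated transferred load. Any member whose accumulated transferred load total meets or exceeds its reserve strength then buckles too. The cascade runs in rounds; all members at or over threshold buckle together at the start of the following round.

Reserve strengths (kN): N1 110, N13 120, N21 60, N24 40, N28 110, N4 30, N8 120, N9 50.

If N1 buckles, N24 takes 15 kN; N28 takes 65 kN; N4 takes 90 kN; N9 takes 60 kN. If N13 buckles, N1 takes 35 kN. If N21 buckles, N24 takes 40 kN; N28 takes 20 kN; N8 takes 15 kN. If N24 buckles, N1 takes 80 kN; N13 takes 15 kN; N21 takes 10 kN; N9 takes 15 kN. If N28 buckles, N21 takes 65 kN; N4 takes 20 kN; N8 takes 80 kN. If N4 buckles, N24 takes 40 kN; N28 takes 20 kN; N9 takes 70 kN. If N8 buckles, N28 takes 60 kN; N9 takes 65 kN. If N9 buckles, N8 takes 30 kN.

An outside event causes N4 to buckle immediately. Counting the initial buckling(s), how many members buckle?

Round 1 — N4 buckles (initial).
  N24: +40 → 40 ≥ 40
  N28: +20 → 20 < 110
  N9: +70 → 70 ≥ 50
Round 2 — N24, N9 buckle.
  N1: +80 → 80 < 110
  N13: +15 → 15 < 120
  N21: +10 → 10 < 60
  N8: +30 → 30 < 120
No further bucklings.

3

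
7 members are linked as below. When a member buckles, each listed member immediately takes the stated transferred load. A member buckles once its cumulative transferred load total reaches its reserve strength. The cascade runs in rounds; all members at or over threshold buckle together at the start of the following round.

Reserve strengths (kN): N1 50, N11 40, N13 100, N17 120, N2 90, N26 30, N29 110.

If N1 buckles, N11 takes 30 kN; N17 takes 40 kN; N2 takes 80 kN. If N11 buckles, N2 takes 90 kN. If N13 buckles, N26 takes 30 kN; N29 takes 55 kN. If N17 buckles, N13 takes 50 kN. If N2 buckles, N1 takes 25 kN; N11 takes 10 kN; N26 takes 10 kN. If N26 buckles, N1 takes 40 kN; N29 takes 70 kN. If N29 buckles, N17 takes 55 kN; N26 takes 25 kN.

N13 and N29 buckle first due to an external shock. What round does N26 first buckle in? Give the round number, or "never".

Round 1 — N13, N29 buckle (initial).
  N17: +55 → 55 < 120
  N26: +30+25 → 55 ≥ 30
Round 2 — N26 buckles.
  N1: +40 → 40 < 50
No further bucklings.

2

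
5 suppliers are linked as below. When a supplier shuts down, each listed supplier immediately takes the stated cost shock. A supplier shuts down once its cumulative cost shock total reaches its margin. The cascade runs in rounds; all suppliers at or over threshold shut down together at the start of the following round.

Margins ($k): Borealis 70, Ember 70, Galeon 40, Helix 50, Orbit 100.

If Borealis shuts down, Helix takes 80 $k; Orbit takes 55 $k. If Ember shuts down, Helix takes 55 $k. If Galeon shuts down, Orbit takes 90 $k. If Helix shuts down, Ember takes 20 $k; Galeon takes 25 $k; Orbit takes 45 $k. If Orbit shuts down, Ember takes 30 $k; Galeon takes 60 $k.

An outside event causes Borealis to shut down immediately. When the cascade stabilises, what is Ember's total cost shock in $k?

Round 1 — Borealis shuts down (initial).
  Helix: +80 → 80 ≥ 50
  Orbit: +55 → 55 < 100
Round 2 — Helix shuts down.
  Ember: +20 → 20 < 70
  Galeon: +25 → 25 < 40
  Orbit: +45 → 100 ≥ 100
Round 3 — Orbit shuts down.
  Ember: +30 → 50 < 70
  Galeon: +60 → 85 ≥ 40
Round 4 — Galeon shuts down.
No further shutdowns.

50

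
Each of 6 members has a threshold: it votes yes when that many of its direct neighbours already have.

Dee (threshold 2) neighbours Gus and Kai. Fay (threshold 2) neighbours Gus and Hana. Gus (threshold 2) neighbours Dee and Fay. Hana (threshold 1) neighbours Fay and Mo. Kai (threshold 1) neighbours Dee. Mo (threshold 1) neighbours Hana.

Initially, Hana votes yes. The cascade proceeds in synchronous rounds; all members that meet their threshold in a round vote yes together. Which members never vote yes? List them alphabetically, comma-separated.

Round 1 — Hana votes yes (initial).
Round 2 — checking thresholds:
  Fay: 1 of 2 neighbours < 2, below threshold.
  Mo: 1 of 1 neighbours ≥ 1, votes yes.
Round 3 — no new yes votes; cascade stops.

Dee, Fay, Gus, Kai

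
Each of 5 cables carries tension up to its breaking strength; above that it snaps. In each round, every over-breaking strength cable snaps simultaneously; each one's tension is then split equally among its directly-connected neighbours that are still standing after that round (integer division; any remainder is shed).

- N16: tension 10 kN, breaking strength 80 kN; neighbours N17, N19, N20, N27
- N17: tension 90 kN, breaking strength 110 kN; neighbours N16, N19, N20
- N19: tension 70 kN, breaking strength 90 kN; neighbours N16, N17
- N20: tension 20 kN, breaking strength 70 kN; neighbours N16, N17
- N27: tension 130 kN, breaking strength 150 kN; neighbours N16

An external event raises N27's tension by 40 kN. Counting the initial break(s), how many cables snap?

Round 1 — N27 at 170 > 150. N27 snaps.
  N27 sheds 170 kN to N16: 170 each.
    N16: 10+170 = 180 > 80
Round 2 — N16 snaps.
  N16 sheds 180 kN to N17, N19, N20: 60 each.
    N17: 90+60 = 150 > 110
    N19: 70+60 = 130 > 90
    N20: 20+60 = 80 > 70
Round 3 — N17, N19, N20 snap.
  N17 sheds 150 kN: no online neighbours, lost.
  N19 sheds 130 kN: no online neighbours, lost.
  N20 sheds 80 kN: no online neighbours, lost.
No further breaks.

5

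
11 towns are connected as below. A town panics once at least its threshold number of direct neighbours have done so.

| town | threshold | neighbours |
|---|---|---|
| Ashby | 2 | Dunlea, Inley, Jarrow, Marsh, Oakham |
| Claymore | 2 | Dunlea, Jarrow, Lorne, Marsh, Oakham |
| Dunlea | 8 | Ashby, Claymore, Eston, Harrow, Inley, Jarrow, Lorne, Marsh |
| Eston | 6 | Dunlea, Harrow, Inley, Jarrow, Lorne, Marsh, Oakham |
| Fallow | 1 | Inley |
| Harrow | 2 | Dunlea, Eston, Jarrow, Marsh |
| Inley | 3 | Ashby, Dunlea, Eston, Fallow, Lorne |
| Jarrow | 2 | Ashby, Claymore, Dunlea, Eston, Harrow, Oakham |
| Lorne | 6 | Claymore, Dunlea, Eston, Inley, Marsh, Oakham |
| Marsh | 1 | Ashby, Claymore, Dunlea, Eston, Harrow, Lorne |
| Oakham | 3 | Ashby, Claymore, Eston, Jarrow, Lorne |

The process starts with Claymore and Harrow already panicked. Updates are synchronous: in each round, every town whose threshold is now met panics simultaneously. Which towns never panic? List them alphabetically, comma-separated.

Round 1 — Claymore, Harrow panic (initial).
Round 2 — checking thresholds:
  Dunlea: 2 of 8 neighbours < 8, below threshold.
  Eston: 1 of 7 neighbours < 6, below threshold.
  Jarrow: 2 of 6 neighbours ≥ 2, panics.
  Lorne: 1 of 6 neighbours < 6, below threshold.
  Marsh: 2 of 6 neighbours ≥ 1, panics.
  Oakham: 1 of 5 neighbours < 3, below threshold.
Round 3 — checking thresholds:
  Ashby: 2 of 5 neighbours ≥ 2, panics.
  Dunlea: 4 of 8 neighbours < 8, below threshold.
  Eston: 3 of 7 neighbours < 6, below threshold.
  Lorne: 2 of 6 neighbours < 6, below threshold.
  Oakham: 2 of 5 neighbours < 3, below threshold.
Round 4 — checking thresholds:
  Dunlea: 5 of 8 neighbours < 8, below threshold.
  Eston: 3 of 7 neighbours < 6, below threshold.
  Inley: 1 of 5 neighbours < 3, below threshold.
  Lorne: 2 of 6 neighbours < 6, below threshold.
  Oakham: 3 of 5 neighbours ≥ 3, panics.
Round 5 — no new panics; cascade stops.

Dunlea, Eston, Fallow, Inley, Lorne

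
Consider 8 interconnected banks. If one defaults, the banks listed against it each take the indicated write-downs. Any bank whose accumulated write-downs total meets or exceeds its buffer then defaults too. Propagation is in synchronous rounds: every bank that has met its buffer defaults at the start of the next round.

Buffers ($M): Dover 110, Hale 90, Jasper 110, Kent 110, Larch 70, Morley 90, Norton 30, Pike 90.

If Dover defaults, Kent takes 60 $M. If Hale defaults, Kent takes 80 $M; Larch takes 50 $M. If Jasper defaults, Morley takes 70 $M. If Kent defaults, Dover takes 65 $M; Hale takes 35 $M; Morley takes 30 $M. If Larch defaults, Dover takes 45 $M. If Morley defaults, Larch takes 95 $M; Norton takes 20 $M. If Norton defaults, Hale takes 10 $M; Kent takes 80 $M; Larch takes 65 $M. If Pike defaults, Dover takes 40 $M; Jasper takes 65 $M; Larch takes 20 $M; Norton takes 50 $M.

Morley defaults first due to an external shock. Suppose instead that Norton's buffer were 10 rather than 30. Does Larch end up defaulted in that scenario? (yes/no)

With Norton's buffer at 10:
Round 1 — Morley defaults (initial).
  Larch: +95 → 95 ≥ 70
  Norton: +20 → 20 ≥ 10
Round 2 — Larch, Norton default.
  Dover: +45 → 45 < 110
  Hale: +10 → 10 < 90
  Kent: +80 → 80 < 110
No further defaults.

yes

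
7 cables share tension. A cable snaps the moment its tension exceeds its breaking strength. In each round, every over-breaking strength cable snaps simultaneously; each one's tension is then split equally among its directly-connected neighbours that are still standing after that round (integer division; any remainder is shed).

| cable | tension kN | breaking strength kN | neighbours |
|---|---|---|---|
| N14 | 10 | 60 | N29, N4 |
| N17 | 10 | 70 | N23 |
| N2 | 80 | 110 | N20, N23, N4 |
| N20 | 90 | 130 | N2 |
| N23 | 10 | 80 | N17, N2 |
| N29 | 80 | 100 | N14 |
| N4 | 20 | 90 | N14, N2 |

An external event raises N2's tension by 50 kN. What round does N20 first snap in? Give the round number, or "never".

2

Round 1 — N2 at 130 > 110. N2 snaps.
  N2 sheds 130 kN to N20, N23, N4: 43 each (1 lost).
    N20: 90+43 = 133 > 130
    N23: 10+43 = 53 ≤ 80
    N4: 20+43 = 63 ≤ 90
Round 2 — N20 snaps.
  N20 sheds 133 kN: no online neighbours, lost.
No further breaks.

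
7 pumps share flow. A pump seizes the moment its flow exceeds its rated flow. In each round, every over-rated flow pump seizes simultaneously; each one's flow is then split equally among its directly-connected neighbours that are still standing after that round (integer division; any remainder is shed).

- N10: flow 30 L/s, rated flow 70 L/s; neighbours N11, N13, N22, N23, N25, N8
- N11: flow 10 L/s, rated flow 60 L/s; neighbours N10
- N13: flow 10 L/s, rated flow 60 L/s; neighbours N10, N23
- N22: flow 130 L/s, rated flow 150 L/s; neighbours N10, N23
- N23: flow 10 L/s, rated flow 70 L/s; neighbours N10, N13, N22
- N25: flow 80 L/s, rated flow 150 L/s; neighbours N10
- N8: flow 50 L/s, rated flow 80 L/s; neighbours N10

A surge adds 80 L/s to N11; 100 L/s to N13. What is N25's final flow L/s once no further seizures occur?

123

Round 1 — N11 at 90 > 60; N13 at 110 > 60. N11, N13 seize.
  N11 sheds 90 L/s to N10: 90 each.
    N10: 30+90 = 120 > 70
  N13 sheds 110 L/s to N10, N23: 55 each.
    N10: 120+55 = 175 > 70
    N23: 10+55 = 65 ≤ 70
Round 2 — N10 seizes.
  N10 sheds 175 L/s to N22, N23, N25, N8: 43 each (3 lost).
    N22: 130+43 = 173 > 150
    N23: 65+43 = 108 > 70
    N25: 80+43 = 123 ≤ 150
    N8: 50+43 = 93 > 80
Round 3 — N22, N23, N8 seize.
  N22 sheds 173 L/s: no online neighbours, lost.
  N23 sheds 108 L/s: no online neighbours, lost.
  N8 sheds 93 L/s: no online neighbours, lost.
No further seizures.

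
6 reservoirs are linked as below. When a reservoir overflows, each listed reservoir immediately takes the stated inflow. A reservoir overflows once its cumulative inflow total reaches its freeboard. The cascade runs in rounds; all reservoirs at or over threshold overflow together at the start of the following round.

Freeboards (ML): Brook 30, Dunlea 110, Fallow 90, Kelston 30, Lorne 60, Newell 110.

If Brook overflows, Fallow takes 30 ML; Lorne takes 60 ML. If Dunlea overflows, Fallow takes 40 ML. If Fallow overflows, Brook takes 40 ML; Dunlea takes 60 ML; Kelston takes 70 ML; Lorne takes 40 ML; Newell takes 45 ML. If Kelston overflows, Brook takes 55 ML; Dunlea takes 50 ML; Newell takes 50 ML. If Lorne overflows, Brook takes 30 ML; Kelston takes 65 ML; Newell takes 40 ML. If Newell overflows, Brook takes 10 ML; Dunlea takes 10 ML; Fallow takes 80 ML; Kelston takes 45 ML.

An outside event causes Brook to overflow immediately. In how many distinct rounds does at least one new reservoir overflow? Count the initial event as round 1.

3

Round 1 — Brook overflows (initial).
  Fallow: +30 → 30 < 90
  Lorne: +60 → 60 ≥ 60
Round 2 — Lorne overflows.
  Kelston: +65 → 65 ≥ 30
  Newell: +40 → 40 < 110
Round 3 — Kelston overflows.
  Dunlea: +50 → 50 < 110
  Newell: +50 → 90 < 110
No further overflows.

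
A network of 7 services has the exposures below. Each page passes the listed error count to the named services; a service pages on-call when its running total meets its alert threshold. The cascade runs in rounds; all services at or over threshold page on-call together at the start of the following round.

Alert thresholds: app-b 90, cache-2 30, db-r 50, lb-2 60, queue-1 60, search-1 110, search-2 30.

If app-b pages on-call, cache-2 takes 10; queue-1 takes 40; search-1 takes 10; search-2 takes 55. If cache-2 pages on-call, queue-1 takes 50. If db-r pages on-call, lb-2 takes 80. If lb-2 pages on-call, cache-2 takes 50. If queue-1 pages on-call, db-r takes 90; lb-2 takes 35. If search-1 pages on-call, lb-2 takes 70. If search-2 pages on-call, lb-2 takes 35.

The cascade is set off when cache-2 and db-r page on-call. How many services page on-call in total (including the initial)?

3

Round 1 — cache-2, db-r page on-call (initial).
  lb-2: +80 → 80 ≥ 60
  queue-1: +50 → 50 < 60
Round 2 — lb-2 pages on-call.
No further pages.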